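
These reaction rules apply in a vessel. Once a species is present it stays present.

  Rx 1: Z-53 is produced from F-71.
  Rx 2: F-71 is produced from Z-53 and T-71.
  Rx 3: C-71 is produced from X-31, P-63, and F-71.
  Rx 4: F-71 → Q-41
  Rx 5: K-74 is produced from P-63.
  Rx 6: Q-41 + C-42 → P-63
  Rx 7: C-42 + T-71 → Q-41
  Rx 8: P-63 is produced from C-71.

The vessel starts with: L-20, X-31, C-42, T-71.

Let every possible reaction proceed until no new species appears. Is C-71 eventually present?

No

C-71 would need X-31, P-63, and F-71 (Rx 3), but F-71 never forms.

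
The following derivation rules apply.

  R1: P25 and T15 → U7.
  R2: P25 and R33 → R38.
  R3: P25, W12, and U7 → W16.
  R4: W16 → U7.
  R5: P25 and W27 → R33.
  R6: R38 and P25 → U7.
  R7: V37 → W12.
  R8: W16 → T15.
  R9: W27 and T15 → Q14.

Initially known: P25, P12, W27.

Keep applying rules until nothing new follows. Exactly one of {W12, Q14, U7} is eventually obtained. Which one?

U7

From P25 and W27, R5 gives R33.
From P25 and R33, R2 gives R38.
From R38 and P25, R6 gives U7.
Q14 would need W27 and T15 (R9), but T15 is never established. W12 would need V37 (R7), but V37 is never established.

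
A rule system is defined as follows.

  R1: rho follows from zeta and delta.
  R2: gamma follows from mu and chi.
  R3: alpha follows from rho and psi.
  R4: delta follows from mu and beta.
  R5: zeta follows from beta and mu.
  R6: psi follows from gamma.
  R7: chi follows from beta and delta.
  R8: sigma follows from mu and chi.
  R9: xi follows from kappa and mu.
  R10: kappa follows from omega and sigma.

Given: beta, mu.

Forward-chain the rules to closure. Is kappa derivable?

No

kappa would need omega and sigma (R10), but omega is never established.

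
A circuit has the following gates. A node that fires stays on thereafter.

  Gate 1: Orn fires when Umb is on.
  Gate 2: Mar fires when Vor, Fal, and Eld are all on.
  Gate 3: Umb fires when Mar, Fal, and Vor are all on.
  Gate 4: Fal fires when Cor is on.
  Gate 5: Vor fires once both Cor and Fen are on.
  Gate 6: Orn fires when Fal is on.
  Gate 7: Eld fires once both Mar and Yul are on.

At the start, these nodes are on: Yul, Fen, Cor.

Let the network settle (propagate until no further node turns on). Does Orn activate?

Cor is on, so Fal fires (Gate 4).
Fal is on, so Orn fires (Gate 6).

Yes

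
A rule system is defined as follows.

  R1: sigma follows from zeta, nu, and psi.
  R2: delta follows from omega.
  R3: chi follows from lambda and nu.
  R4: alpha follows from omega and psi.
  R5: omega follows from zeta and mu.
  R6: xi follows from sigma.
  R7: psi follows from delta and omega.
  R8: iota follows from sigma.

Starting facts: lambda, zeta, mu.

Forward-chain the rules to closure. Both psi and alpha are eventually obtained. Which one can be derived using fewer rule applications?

psi: zeta and mu hold, so omega follows (R5). omega holds, so delta follows (R2). delta and omega hold, so psi follows (R7). [3 rule applications]
alpha: From zeta and mu, R5 gives omega. omega holds, so delta follows (R2). delta and omega hold, so psi follows (R7). From omega and psi, R4 gives alpha. [4 rule applications]
psi needs fewer.

psi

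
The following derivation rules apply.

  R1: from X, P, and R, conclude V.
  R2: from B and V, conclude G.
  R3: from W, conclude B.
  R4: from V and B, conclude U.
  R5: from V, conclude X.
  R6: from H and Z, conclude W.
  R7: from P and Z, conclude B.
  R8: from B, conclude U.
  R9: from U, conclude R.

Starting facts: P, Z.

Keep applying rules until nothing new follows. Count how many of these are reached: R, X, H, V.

1

From P and Z, R7 gives B.
B holds, so U follows (R8).
U holds, so R follows (R9).
R: reached.
X would need V (R5), but V is never established.
No rule produces H, and it is not given.
V would need X, P, and R (R1), but X is never established.
Reached: R — 1 of the 4.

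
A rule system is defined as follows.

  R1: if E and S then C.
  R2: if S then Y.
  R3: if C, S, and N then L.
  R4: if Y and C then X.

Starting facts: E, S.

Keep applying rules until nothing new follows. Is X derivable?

From E and S, R1 gives C.
S holds, so Y follows (R2).
Y and C hold, so X follows (R4).

Yes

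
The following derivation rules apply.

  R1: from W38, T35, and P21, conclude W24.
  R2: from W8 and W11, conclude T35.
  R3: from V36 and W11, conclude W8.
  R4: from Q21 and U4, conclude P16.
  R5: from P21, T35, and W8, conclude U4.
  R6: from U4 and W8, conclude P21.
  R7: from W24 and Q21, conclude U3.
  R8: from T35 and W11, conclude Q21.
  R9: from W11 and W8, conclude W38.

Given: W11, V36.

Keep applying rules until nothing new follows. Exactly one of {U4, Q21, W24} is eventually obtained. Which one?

Q21

V36 and W11 hold, so W8 follows (R3).
W8 and W11 hold, so T35 follows (R2).
T35 and W11 hold, so Q21 follows (R8).
W24 would need W38, T35, and P21 (R1), but P21 is never established. U4 would need P21, T35, and W8 (R5), but P21 is never established.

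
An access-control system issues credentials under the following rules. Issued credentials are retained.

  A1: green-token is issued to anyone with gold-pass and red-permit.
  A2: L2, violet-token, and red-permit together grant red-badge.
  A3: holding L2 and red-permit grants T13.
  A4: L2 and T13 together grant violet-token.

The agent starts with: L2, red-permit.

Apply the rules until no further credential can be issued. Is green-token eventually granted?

green-token would need gold-pass and red-permit (A1), but gold-pass is never granted.

No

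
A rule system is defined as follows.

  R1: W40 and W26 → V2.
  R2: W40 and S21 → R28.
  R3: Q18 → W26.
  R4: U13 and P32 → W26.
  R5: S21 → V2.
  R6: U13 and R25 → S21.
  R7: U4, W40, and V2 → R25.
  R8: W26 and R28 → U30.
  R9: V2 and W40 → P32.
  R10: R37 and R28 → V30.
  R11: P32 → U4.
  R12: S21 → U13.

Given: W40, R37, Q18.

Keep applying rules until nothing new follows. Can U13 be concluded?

No

U13 would need S21 (R12), but S21 is never established.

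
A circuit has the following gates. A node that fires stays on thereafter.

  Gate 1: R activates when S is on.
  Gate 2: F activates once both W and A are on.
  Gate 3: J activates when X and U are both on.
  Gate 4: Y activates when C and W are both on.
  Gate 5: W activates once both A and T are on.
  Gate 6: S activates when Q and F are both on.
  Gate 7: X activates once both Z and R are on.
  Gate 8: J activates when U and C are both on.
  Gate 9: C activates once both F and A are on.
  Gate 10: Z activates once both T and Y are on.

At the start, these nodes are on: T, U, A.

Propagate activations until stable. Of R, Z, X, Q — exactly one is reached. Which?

Z

Gate 5: A and T on → W on.
W and A are on, so F activates (Gate 2).
Gate 9: F and A on → C on.
C and W are on, so Y activates (Gate 4).
Gate 10: T and Y on → Z on.
X would need Z and R (Gate 7), but R never turns on. No rule produces Q, and it is not given. R would need S (Gate 1), but S never turns on.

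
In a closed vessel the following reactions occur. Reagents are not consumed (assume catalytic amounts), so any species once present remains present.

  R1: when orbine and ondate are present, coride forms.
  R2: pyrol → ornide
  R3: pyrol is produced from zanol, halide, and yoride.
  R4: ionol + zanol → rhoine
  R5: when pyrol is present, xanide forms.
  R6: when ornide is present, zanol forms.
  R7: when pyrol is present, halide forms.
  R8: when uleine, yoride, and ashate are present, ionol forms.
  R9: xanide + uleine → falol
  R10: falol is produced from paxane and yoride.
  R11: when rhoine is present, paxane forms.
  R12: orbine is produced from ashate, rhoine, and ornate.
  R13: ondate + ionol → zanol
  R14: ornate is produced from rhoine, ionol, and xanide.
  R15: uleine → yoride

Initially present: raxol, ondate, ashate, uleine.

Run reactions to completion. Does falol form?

Yes

uleine present → yoride forms (R15).
uleine, yoride, and ashate present → ionol forms (R8).
ondate and ionol present → zanol forms (R13).
ionol and zanol present → rhoine forms (R4).
rhoine present → paxane forms (R11).
paxane and yoride present → falol forms (R10).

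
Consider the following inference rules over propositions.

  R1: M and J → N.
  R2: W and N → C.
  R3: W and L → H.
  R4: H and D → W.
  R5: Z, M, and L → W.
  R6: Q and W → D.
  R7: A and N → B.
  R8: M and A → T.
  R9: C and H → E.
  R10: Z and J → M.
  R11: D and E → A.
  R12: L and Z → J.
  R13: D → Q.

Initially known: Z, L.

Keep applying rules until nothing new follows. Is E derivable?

From L and Z, R12 gives J.
Z and J hold, so M follows (R10).
M and J hold, so N follows (R1).
From Z, M, and L, R5 gives W.
W and N hold, so C follows (R2).
From W and L, R3 gives H.
C and H hold, so E follows (R9).

Yes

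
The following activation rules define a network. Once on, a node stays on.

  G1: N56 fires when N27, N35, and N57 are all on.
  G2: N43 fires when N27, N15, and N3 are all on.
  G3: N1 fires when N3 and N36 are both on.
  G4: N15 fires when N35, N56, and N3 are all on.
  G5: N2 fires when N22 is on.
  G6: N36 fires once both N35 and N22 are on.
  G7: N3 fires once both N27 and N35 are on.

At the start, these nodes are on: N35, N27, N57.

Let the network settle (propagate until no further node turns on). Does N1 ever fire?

N1 would need N3 and N36 (G3), but N36 never turns on.

No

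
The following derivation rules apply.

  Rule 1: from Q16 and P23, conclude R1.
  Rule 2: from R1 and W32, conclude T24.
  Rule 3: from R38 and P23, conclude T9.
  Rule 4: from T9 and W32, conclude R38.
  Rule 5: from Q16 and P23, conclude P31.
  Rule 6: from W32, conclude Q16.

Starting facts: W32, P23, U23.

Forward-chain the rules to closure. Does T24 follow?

Yes

W32 holds, so Q16 follows (Rule 6).
Q16 and P23 hold, so R1 follows (Rule 1).
R1 and W32 hold, so T24 follows (Rule 2).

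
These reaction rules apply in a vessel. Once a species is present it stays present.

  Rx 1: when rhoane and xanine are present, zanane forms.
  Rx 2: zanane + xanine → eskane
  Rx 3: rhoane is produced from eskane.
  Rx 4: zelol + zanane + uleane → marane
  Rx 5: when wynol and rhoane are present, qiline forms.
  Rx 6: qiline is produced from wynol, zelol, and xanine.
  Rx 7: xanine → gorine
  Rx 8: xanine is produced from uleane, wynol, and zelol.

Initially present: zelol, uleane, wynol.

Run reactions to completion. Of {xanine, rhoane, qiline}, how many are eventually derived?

uleane, wynol, and zelol present → xanine forms (Rx 8).
wynol, zelol, and xanine present → qiline forms (Rx 6).
xanine: reached.
rhoane would need eskane (Rx 3), but eskane never forms.
qiline: reached.
Reached: xanine and qiline — 2 of the 3.

2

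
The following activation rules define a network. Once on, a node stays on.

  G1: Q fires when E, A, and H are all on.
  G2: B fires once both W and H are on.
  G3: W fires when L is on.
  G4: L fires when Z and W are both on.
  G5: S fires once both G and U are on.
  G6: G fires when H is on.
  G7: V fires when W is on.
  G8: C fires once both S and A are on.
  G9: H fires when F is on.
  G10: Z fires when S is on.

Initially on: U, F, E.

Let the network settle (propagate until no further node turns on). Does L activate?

L would need Z and W (G4), but W never turns on.

No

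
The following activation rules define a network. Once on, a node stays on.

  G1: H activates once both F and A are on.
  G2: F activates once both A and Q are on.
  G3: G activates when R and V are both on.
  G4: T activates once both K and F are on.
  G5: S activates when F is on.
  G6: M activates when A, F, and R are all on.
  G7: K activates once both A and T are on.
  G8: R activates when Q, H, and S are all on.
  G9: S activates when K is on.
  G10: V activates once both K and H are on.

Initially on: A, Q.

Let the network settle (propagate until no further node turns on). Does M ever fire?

Yes

A and Q are on, so F activates (G2).
F and A are on, so H activates (G1).
F is on, so S activates (G5).
Q, H, and S are on, so R activates (G8).
G6: A, F, and R on → M on.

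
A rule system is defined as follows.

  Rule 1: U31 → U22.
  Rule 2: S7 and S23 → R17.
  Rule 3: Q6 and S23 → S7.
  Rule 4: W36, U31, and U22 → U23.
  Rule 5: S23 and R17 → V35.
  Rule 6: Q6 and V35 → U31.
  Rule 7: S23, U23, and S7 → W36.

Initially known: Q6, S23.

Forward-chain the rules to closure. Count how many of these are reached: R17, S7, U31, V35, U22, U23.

Q6 and S23 hold, so S7 follows (Rule 3).
From S7 and S23, Rule 2 gives R17.
From S23 and R17, Rule 5 gives V35.
Q6 and V35 hold, so U31 follows (Rule 6).
From U31, Rule 1 gives U22.
R17: reached.
S7: reached.
U31: reached.
V35: reached.
U22: reached.
U23 would need W36, U31, and U22 (Rule 4), but W36 is never established.
Reached: R17, S7, U31, V35, and U22 — 5 of the 6.

5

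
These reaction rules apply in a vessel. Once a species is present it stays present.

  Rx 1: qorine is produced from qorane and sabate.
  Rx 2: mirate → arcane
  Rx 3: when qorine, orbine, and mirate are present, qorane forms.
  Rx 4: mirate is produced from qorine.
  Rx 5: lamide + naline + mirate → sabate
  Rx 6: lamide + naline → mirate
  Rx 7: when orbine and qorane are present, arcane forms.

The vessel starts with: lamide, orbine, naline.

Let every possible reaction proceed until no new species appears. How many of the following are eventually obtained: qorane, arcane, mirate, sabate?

lamide and naline present → mirate forms (Rx 6).
lamide, naline, and mirate present → sabate forms (Rx 5).
mirate present → arcane forms (Rx 2).
qorane would need qorine, orbine, and mirate (Rx 3), but qorine never forms.
arcane: reached.
mirate: reached.
sabate: reached.
Reached: arcane, mirate, and sabate — 3 of the 4.

3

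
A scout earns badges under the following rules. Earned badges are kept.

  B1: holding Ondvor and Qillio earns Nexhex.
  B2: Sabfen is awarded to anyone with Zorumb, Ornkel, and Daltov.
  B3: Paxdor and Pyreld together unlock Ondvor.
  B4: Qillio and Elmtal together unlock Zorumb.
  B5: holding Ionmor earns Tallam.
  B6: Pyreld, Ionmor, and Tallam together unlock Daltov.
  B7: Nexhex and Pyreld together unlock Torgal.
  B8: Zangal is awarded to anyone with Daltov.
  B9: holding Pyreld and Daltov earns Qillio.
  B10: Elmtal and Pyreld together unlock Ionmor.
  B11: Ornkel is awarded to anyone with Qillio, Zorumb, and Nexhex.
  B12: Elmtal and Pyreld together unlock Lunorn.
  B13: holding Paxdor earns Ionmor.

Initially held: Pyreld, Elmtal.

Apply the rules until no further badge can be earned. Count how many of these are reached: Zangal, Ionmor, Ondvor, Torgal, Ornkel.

With Elmtal and Pyreld, Ionmor is earned (B10).
With Ionmor, Tallam is earned (B5).
With Pyreld, Ionmor, and Tallam, Daltov is earned (B6).
With Daltov, Zangal is earned (B8).
Zangal: reached.
Ionmor: reached.
Ondvor would need Paxdor and Pyreld (B3), but Paxdor is never earned.
Torgal would need Nexhex and Pyreld (B7), but Nexhex is never earned.
Ornkel would need Qillio, Zorumb, and Nexhex (B11), but Nexhex is never earned.
Reached: Zangal and Ionmor — 2 of the 5.

2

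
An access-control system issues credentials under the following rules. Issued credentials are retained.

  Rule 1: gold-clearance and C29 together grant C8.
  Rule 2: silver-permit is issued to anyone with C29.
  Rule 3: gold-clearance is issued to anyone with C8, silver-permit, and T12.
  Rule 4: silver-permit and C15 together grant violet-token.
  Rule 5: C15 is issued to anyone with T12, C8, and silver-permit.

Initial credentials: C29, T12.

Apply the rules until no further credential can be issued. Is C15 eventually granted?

No

C15 would need T12, C8, and silver-permit (Rule 5), but C8 is never granted.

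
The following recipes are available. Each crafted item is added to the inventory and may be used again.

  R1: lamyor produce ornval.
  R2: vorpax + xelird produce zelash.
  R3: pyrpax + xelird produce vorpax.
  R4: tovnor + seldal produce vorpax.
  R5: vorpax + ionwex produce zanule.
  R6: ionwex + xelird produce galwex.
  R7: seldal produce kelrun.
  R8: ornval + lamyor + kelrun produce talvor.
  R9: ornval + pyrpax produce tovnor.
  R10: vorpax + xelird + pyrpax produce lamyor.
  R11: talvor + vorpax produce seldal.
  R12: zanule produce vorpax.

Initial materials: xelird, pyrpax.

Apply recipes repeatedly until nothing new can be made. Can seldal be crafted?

seldal would need talvor and vorpax (R11), but talvor is never obtained.

No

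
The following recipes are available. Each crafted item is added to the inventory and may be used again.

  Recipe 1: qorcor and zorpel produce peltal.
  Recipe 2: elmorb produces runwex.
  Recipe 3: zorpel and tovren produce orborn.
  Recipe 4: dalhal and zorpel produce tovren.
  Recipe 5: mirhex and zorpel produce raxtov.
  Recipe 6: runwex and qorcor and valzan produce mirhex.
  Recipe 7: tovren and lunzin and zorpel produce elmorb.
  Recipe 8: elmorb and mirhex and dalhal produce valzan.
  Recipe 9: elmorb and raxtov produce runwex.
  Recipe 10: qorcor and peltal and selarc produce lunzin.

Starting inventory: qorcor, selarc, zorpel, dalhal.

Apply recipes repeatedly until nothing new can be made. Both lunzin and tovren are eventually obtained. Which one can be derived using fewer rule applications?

tovren: Using Recipe 4, dalhal and zorpel make tovren. [1 rule application]
lunzin: qorcor and zorpel → peltal (Recipe 1). Using Recipe 10, qorcor, peltal, and selarc make lunzin. [2 rule applications]
tovren needs fewer.

tovren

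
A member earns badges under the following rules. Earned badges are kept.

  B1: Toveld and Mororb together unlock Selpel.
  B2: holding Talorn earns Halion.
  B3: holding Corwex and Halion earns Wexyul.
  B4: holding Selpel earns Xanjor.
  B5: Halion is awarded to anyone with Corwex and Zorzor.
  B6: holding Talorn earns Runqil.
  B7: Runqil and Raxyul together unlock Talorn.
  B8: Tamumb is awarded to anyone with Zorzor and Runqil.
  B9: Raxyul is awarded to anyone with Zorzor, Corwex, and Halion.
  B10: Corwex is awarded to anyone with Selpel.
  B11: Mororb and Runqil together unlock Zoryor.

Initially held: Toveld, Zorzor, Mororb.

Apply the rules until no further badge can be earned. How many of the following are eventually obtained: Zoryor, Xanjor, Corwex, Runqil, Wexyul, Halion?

4

With Toveld and Mororb, Selpel is earned (B1).
With Selpel, Corwex is earned (B10).
With Selpel, Xanjor is earned (B4).
With Corwex and Zorzor, Halion is earned (B5).
With Corwex and Halion, Wexyul is earned (B3).
Zoryor would need Mororb and Runqil (B11), but Runqil is never earned.
Xanjor: reached.
Corwex: reached.
Runqil would need Talorn (B6), but Talorn is never earned.
Wexyul: reached.
Halion: reached.
Reached: Xanjor, Corwex, Wexyul, and Halion — 4 of the 6.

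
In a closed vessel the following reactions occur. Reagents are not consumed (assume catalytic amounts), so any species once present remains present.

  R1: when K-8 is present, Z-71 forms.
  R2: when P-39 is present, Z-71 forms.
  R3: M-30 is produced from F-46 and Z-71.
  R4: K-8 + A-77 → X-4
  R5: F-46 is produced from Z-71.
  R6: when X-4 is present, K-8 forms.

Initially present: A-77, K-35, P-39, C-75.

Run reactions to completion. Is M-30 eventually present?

Yes

P-39 present → Z-71 forms (R2).
Z-71 present → F-46 forms (R5).
F-46 and Z-71 present → M-30 forms (R3).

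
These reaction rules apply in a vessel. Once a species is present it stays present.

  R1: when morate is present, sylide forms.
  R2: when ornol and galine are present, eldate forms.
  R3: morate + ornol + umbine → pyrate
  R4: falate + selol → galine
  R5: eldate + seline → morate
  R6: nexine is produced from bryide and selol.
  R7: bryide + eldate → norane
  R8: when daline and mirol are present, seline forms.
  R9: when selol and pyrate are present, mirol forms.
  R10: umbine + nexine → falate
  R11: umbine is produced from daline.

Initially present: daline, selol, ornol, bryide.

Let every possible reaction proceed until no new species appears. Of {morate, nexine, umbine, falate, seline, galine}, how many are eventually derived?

4

bryide and selol present → nexine forms (R6).
daline present → umbine forms (R11).
umbine and nexine present → falate forms (R10).
falate and selol present → galine forms (R4).
morate would need eldate and seline (R5), but seline never forms.
nexine: reached.
umbine: reached.
falate: reached.
seline would need daline and mirol (R8), but mirol never forms.
galine: reached.
Reached: nexine, umbine, falate, and galine — 4 of the 6.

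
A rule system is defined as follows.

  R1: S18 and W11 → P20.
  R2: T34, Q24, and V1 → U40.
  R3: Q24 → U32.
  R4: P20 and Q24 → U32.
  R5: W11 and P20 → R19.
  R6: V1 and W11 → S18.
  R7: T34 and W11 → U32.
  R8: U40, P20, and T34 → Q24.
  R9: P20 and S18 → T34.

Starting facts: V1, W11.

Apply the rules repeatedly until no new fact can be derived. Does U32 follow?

From V1 and W11, R6 gives S18.
From S18 and W11, R1 gives P20.
P20 and S18 hold, so T34 follows (R9).
T34 and W11 hold, so U32 follows (R7).

Yes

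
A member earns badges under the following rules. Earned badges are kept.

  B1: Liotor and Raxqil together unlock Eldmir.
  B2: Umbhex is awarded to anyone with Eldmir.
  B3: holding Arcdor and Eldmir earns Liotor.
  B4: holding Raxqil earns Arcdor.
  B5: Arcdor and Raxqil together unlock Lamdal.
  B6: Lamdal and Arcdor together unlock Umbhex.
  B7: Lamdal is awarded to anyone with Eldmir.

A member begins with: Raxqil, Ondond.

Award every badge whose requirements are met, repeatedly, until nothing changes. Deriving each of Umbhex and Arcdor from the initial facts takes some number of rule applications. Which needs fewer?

Arcdor

Arcdor: With Raxqil, Arcdor is earned (B4). [1 rule application]
Umbhex: With Raxqil, Arcdor is earned (B4). With Arcdor and Raxqil, Lamdal is earned (B5). With Lamdal and Arcdor, Umbhex is earned (B6). [3 rule applications]
Arcdor needs fewer.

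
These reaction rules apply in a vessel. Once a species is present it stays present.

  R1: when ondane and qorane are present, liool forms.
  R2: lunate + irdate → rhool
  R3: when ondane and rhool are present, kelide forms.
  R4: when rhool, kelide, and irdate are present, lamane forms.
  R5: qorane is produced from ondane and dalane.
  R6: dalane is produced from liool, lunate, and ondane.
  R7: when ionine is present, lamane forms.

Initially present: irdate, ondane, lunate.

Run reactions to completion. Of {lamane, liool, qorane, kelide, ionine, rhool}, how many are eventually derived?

3

lunate and irdate present → rhool forms (R2).
ondane and rhool present → kelide forms (R3).
rhool, kelide, and irdate present → lamane forms (R4).
lamane: reached.
liool would need ondane and qorane (R1), but qorane never forms.
qorane would need ondane and dalane (R5), but dalane never forms.
kelide: reached.
No rule produces ionine, and it is not given.
rhool: reached.
Reached: lamane, kelide, and rhool — 3 of the 6.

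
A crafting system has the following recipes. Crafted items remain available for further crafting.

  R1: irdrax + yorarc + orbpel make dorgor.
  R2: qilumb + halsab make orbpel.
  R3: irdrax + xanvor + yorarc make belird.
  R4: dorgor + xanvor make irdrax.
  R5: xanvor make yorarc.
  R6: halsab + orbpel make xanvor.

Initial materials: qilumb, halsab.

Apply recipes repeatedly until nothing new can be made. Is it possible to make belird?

No

belird would need irdrax, xanvor, and yorarc (R3), but irdrax is never obtained.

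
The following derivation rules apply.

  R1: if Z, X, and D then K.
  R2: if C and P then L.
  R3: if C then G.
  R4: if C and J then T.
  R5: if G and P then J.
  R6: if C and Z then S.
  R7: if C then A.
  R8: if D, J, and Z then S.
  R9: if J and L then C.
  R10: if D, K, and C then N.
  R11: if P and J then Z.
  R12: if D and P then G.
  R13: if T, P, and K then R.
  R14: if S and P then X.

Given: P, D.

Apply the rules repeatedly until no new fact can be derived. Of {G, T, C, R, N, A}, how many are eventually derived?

1

D and P hold, so G follows (R12).
G: reached.
T would need C and J (R4), but C is never established.
C would need J and L (R9), but L is never established.
R would need T, P, and K (R13), but T is never established.
N would need D, K, and C (R10), but C is never established.
A would need C (R7), but C is never established.
Reached: G — 1 of the 6.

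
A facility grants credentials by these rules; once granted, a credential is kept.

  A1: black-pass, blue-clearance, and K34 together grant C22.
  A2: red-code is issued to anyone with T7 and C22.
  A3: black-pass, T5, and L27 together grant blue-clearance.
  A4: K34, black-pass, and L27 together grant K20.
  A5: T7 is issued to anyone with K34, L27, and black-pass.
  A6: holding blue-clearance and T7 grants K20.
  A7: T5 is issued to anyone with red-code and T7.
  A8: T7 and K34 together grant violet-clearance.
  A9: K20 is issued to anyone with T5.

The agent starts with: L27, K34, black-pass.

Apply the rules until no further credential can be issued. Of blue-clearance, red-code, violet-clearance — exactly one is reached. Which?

Holding K34, L27, and black-pass grants T7 (A5).
Holding T7 and K34 grants violet-clearance (A8).
red-code would need T7 and C22 (A2), but C22 is never granted. blue-clearance would need black-pass, T5, and L27 (A3), but T5 is never granted.

violet-clearance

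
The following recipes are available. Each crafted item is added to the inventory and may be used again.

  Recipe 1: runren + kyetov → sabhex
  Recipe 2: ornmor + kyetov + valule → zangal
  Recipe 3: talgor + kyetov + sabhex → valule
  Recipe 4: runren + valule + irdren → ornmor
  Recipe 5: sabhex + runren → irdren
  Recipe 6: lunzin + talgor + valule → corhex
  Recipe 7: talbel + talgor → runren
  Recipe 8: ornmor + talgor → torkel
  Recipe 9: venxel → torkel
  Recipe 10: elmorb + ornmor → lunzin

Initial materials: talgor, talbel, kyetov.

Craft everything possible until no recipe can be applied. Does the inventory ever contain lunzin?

lunzin would need elmorb and ornmor (Recipe 10), but elmorb is never obtained.

No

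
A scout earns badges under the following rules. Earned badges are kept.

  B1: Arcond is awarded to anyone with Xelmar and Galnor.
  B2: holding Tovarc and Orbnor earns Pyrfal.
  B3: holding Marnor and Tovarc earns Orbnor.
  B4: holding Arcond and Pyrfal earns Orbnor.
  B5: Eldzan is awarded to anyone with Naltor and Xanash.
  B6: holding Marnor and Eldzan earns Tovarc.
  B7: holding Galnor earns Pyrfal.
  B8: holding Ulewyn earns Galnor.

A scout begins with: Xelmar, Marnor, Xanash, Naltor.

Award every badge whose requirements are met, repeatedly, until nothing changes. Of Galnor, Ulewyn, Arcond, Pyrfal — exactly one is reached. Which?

With Naltor and Xanash, Eldzan is earned (B5).
With Marnor and Eldzan, Tovarc is earned (B6).
With Marnor and Tovarc, Orbnor is earned (B3).
With Tovarc and Orbnor, Pyrfal is earned (B2).
Arcond would need Xelmar and Galnor (B1), but Galnor is never earned. Galnor would need Ulewyn (B8), but Ulewyn is never earned. No rule produces Ulewyn, and it is not given.

Pyrfal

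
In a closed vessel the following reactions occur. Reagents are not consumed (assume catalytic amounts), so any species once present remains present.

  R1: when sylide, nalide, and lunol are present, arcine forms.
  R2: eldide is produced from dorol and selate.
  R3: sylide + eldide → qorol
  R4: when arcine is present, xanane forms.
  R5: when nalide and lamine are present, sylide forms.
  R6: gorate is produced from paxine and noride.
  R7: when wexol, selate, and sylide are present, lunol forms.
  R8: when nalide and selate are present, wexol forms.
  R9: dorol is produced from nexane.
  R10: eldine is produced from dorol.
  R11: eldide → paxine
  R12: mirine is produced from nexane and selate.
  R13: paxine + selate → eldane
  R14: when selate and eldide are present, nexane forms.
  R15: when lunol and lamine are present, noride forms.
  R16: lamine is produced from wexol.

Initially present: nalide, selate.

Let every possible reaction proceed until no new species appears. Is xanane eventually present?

Yes

nalide and selate present → wexol forms (R8).
wexol present → lamine forms (R16).
nalide and lamine present → sylide forms (R5).
wexol, selate, and sylide present → lunol forms (R7).
sylide, nalide, and lunol present → arcine forms (R1).
arcine present → xanane forms (R4).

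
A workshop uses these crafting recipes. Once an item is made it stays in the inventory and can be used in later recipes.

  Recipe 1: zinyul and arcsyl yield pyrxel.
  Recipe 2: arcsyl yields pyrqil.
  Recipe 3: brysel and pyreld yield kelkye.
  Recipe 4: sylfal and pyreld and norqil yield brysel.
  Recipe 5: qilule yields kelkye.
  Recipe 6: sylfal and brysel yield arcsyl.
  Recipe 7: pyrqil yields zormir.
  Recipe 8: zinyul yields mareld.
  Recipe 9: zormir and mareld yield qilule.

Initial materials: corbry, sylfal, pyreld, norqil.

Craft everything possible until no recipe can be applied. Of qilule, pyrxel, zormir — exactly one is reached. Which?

Using Recipe 4, sylfal, pyreld, and norqil make brysel.
Using Recipe 6, sylfal and brysel make arcsyl.
Using Recipe 2, arcsyl makes pyrqil.
Using Recipe 7, pyrqil makes zormir.
qilule would need zormir and mareld (Recipe 9), but mareld is never obtained. pyrxel would need zinyul and arcsyl (Recipe 1), but zinyul is never obtained.

zormir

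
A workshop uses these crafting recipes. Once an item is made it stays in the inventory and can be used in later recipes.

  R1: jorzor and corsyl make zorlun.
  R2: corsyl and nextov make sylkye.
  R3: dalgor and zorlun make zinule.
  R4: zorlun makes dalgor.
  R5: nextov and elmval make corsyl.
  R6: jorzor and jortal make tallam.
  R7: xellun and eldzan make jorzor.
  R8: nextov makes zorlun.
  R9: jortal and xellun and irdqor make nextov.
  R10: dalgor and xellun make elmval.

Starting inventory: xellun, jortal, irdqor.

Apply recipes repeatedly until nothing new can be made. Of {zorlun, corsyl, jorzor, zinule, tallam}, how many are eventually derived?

Using R9, jortal, xellun, and irdqor make nextov.
Using R8, nextov makes zorlun.
zorlun → dalgor (R4).
dalgor and zorlun → zinule (R3).
Using R10, dalgor and xellun make elmval.
nextov and elmval → corsyl (R5).
zorlun: reached.
corsyl: reached.
jorzor would need xellun and eldzan (R7), but eldzan is never obtained.
zinule: reached.
tallam would need jorzor and jortal (R6), but jorzor is never obtained.
Reached: zorlun, corsyl, and zinule — 3 of the 5.

3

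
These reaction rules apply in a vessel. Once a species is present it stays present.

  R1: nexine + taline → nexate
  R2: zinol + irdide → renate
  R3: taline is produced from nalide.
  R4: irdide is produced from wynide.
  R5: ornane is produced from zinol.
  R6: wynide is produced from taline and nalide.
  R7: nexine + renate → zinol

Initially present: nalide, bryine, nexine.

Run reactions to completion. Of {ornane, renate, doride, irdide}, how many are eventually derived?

1

nalide present → taline forms (R3).
taline and nalide present → wynide forms (R6).
wynide present → irdide forms (R4).
ornane would need zinol (R5), but zinol never forms.
renate would need zinol and irdide (R2), but zinol never forms.
No rule produces doride, and it is not given.
irdide: reached.
Reached: irdide — 1 of the 4.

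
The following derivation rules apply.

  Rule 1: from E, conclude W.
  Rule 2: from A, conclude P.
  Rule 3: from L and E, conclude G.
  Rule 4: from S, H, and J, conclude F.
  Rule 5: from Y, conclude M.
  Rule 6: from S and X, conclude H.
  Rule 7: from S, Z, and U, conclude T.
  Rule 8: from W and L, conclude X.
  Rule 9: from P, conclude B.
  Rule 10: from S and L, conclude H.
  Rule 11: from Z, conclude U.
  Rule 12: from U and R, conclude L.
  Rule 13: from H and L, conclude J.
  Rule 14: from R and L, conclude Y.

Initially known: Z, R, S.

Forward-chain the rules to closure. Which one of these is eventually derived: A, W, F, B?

F

Z holds, so U follows (Rule 11).
From U and R, Rule 12 gives L.
From S and L, Rule 10 gives H.
From H and L, Rule 13 gives J.
From S, H, and J, Rule 4 gives F.
W would need E (Rule 1), but E is never established. No rule produces A, and it is not given. B would need P (Rule 9), but P is never established.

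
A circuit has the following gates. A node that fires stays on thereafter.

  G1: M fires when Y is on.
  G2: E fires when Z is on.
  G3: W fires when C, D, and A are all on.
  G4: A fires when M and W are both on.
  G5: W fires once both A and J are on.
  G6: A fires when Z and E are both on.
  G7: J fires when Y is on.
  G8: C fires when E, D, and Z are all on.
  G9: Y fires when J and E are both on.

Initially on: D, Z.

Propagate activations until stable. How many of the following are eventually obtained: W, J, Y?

G2: Z on → E on.
Z and E are on, so A fires (G6).
G8: E, D, and Z on → C on.
G3: C, D, and A on → W on.
W: reached.
J would need Y (G7), but Y never turns on.
Y would need J and E (G9), but J never turns on.
Reached: W — 1 of the 3.

1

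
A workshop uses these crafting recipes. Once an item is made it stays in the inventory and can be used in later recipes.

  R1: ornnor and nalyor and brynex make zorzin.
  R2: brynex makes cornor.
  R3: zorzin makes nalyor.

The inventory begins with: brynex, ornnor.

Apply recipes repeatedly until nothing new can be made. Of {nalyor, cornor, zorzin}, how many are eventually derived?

1

brynex → cornor (R2).
nalyor would need zorzin (R3), but zorzin is never obtained.
cornor: reached.
zorzin would need ornnor, nalyor, and brynex (R1), but nalyor is never obtained.
Reached: cornor — 1 of the 3.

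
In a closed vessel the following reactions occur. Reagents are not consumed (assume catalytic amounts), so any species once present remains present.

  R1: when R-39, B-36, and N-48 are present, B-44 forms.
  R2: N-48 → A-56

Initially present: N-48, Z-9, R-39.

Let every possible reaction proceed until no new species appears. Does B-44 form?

No

B-44 would need R-39, B-36, and N-48 (R1), but B-36 never forms.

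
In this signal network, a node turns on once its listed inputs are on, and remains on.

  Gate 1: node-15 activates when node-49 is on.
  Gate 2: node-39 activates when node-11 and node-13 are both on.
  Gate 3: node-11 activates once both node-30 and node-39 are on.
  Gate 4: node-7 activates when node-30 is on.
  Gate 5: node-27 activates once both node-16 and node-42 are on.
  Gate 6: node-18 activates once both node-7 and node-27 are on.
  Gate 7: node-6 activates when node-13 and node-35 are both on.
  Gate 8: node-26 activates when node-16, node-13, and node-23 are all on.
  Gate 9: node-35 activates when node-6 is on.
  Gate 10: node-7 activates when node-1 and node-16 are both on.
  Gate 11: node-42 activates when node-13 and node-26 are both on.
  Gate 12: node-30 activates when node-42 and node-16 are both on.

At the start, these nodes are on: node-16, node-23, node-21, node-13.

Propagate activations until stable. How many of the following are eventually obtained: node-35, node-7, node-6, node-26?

Gate 8: node-16, node-13, and node-23 on → node-26 on.
node-13 and node-26 are on, so node-42 activates (Gate 11).
Gate 12: node-42 and node-16 on → node-30 on.
node-30 is on, so node-7 activates (Gate 4).
node-35 would need node-6 (Gate 9), but node-6 never turns on.
node-7: reached.
node-6 would need node-13 and node-35 (Gate 7), but node-35 never turns on.
node-26: reached.
Reached: node-7 and node-26 — 2 of the 4.

2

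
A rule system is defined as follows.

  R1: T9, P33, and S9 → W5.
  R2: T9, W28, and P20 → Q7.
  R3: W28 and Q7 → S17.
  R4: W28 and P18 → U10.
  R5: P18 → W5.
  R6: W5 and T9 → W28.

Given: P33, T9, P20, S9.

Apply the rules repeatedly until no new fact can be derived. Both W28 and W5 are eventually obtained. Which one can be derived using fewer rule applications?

W5: From T9, P33, and S9, R1 gives W5. [1 rule application]
W28: From T9, P33, and S9, R1 gives W5. W5 and T9 hold, so W28 follows (R6). [2 rule applications]
W5 needs fewer.

W5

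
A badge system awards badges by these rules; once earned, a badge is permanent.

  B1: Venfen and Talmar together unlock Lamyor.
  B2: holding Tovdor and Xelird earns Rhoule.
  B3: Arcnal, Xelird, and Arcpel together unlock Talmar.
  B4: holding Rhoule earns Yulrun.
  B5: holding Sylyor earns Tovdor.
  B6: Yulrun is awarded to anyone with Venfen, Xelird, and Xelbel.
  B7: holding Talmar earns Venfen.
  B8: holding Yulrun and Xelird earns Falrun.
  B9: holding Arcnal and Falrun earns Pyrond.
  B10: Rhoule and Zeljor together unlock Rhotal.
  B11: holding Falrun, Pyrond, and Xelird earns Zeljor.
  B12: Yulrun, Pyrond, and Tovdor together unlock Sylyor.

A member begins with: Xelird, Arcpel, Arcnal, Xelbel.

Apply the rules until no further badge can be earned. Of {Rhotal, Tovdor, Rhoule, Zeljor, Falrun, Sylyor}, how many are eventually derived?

2

With Arcnal, Xelird, and Arcpel, Talmar is earned (B3).
With Talmar, Venfen is earned (B7).
With Venfen, Xelird, and Xelbel, Yulrun is earned (B6).
With Yulrun and Xelird, Falrun is earned (B8).
With Arcnal and Falrun, Pyrond is earned (B9).
With Falrun, Pyrond, and Xelird, Zeljor is earned (B11).
Rhotal would need Rhoule and Zeljor (B10), but Rhoule is never earned.
Tovdor would need Sylyor (B5), but Sylyor is never earned.
Rhoule would need Tovdor and Xelird (B2), but Tovdor is never earned.
Zeljor: reached.
Falrun: reached.
Sylyor would need Yulrun, Pyrond, and Tovdor (B12), but Tovdor is never earned.
Reached: Zeljor and Falrun — 2 of the 6.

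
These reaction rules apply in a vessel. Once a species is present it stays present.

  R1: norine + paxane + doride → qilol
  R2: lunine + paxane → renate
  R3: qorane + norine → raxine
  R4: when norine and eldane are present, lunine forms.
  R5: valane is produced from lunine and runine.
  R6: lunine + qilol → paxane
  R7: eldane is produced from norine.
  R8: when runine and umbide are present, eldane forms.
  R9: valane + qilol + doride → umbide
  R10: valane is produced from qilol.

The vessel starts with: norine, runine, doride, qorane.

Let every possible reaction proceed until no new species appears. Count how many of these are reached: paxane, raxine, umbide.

1

qorane and norine present → raxine forms (R3).
paxane would need lunine and qilol (R6), but qilol never forms.
raxine: reached.
umbide would need valane, qilol, and doride (R9), but qilol never forms.
Reached: raxine — 1 of the 3.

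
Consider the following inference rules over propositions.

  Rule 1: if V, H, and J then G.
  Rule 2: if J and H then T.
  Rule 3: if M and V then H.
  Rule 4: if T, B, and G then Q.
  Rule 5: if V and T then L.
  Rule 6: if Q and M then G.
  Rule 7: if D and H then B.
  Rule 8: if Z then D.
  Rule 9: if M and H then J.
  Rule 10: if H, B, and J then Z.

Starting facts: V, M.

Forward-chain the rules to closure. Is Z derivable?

No

Z would need H, B, and J (Rule 10), but B is never established.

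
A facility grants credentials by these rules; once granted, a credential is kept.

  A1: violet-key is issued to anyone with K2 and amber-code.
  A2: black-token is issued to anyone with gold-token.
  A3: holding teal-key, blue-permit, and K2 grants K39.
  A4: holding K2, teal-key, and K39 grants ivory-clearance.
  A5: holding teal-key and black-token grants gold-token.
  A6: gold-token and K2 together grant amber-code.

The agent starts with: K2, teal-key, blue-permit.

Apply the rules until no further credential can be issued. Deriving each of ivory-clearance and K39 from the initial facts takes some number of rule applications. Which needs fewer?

K39

K39: Holding teal-key, blue-permit, and K2 grants K39 (A3). [1 rule application]
ivory-clearance: Holding teal-key, blue-permit, and K2 grants K39 (A3). Holding K2, teal-key, and K39 grants ivory-clearance (A4). [2 rule applications]
K39 needs fewer.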